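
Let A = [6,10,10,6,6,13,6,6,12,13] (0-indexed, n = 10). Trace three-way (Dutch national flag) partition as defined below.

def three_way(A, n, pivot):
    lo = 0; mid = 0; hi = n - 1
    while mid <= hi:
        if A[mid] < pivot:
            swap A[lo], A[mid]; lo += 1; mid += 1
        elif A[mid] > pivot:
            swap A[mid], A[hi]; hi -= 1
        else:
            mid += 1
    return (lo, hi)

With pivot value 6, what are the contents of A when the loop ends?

lo=0 mid=0 hi=9
6=6: mid=1
10>6: swap(1,9), hi=8 ⇒ [6,13,10,6,6,13,6,6,12,10]
13>6: swap(1,8), hi=7 ⇒ [6,12,10,6,6,13,6,6,13,10]
12>6: swap(1,7), hi=6 ⇒ [6,6,10,6,6,13,6,12,13,10]
6=6: mid=2
10>6: swap(2,6), hi=5 ⇒ [6,6,6,6,6,13,10,12,13,10]
6=6: mid=3
6=6: mid=4
6=6: mid=5
13>6: swap(5,5), hi=4 ⇒ [6,6,6,6,6,13,10,12,13,10]
done. lo=0 hi=4; A=[6,6,6,6,6,13,10,12,13,10]

[6,6,6,6,6,13,10,12,13,10]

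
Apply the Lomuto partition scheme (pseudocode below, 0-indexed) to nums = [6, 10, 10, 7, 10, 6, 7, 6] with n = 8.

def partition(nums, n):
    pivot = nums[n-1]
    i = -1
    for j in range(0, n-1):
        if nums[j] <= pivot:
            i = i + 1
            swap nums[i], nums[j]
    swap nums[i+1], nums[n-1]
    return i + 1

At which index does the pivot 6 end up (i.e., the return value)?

2

pivot = nums[7] = 6; i = -1
j=0: nums[0]=6 ≤ 6 → i=0, swap nums[0],nums[0] (no change) → [6, 10, 10, 7, 10, 6, 7, 6]
j=1: nums[1]=10 > 6 → no swap
j=2: nums[2]=10 > 6 → no swap
j=3: nums[3]=7 > 6 → no swap
j=4: nums[4]=10 > 6 → no swap
j=5: nums[5]=6 ≤ 6 → i=1, swap nums[1],nums[5] → [6, 6, 10, 7, 10, 10, 7, 6]
j=6: nums[6]=7 > 6 → no swap
final swap nums[2],nums[7] → [6, 6, 6, 7, 10, 10, 7, 10]; return 2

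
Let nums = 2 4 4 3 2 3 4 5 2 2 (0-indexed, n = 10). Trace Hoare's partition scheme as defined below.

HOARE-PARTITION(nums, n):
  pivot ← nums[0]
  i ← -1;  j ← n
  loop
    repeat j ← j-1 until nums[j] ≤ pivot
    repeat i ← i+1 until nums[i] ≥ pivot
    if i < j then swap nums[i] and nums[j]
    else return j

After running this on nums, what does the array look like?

2 2 2 3 4 3 4 5 4 2

pivot=2
j stops at 9 (2), i stops at 0 (2); swap ⇒ 2 4 4 3 2 3 4 5 2 2
j stops at 8 (2), i stops at 1 (4); swap ⇒ 2 2 4 3 2 3 4 5 4 2
j stops at 4 (2), i stops at 2 (4); swap ⇒ 2 2 2 3 4 3 4 5 4 2
j stops at 2, i stops at 3; i≥j ⇒ return 2. nums=2 2 2 3 4 3 4 5 4 2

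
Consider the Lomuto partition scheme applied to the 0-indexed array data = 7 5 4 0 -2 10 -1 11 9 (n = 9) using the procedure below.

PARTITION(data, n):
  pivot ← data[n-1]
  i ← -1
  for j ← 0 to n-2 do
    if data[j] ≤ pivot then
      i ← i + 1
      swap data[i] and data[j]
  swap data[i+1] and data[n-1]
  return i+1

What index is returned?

pivot = data[8] = 9; i = -1
j=0: data[0]=7 ≤ 9 → i=0, swap data[0],data[0] (no change) → 7 5 4 0 -2 10 -1 11 9
j=1: data[1]=5 ≤ 9 → i=1, swap data[1],data[1] (no change) → 7 5 4 0 -2 10 -1 11 9
j=2: data[2]=4 ≤ 9 → i=2, swap data[2],data[2] (no change) → 7 5 4 0 -2 10 -1 11 9
j=3: data[3]=0 ≤ 9 → i=3, swap data[3],data[3] (no change) → 7 5 4 0 -2 10 -1 11 9
j=4: data[4]=-2 ≤ 9 → i=4, swap data[4],data[4] (no change) → 7 5 4 0 -2 10 -1 11 9
j=5: data[5]=10 > 9 → no swap
j=6: data[6]=-1 ≤ 9 → i=5, swap data[5],data[6] → 7 5 4 0 -2 -1 10 11 9
j=7: data[7]=11 > 9 → no swap
final swap data[6],data[8] → 7 5 4 0 -2 -1 9 11 10; return 6

6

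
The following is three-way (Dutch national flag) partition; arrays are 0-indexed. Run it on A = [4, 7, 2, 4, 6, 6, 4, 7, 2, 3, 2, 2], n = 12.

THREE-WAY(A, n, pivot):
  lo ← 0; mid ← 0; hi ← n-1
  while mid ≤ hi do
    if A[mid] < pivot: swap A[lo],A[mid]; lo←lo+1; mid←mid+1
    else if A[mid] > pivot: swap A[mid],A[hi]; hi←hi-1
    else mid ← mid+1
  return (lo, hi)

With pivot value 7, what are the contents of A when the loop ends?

[4, 2, 4, 6, 6, 4, 2, 3, 2, 2, 7, 7]

lo=0 mid=0 hi=11
4<7: swap(0,0), lo=1 mid=1 ⇒ [4, 7, 2, 4, 6, 6, 4, 7, 2, 3, 2, 2]
7=7: mid=2
2<7: swap(1,2), lo=2 mid=3 ⇒ [4, 2, 7, 4, 6, 6, 4, 7, 2, 3, 2, 2]
4<7: swap(2,3), lo=3 mid=4 ⇒ [4, 2, 4, 7, 6, 6, 4, 7, 2, 3, 2, 2]
6<7: swap(3,4), lo=4 mid=5 ⇒ [4, 2, 4, 6, 7, 6, 4, 7, 2, 3, 2, 2]
6<7: swap(4,5), lo=5 mid=6 ⇒ [4, 2, 4, 6, 6, 7, 4, 7, 2, 3, 2, 2]
4<7: swap(5,6), lo=6 mid=7 ⇒ [4, 2, 4, 6, 6, 4, 7, 7, 2, 3, 2, 2]
7=7: mid=8
2<7: swap(6,8), lo=7 mid=9 ⇒ [4, 2, 4, 6, 6, 4, 2, 7, 7, 3, 2, 2]
3<7: swap(7,9), lo=8 mid=10 ⇒ [4, 2, 4, 6, 6, 4, 2, 3, 7, 7, 2, 2]
2<7: swap(8,10), lo=9 mid=11 ⇒ [4, 2, 4, 6, 6, 4, 2, 3, 2, 7, 7, 2]
2<7: swap(9,11), lo=10 mid=12 ⇒ [4, 2, 4, 6, 6, 4, 2, 3, 2, 2, 7, 7]
done. lo=10 hi=11; A=[4, 2, 4, 6, 6, 4, 2, 3, 2, 2, 7, 7]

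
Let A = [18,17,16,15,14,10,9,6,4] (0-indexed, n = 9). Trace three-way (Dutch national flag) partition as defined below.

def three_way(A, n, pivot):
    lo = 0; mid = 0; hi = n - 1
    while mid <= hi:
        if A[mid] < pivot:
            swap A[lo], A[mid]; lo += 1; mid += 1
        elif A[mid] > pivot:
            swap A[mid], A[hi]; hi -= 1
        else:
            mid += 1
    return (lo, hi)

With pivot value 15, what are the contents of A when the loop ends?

lo=0 mid=0 hi=8
18>15: swap(0,8), hi=7 ⇒ [4,17,16,15,14,10,9,6,18]
4<15: swap(0,0), lo=1 mid=1 ⇒ [4,17,16,15,14,10,9,6,18]
17>15: swap(1,7), hi=6 ⇒ [4,6,16,15,14,10,9,17,18]
6<15: swap(1,1), lo=2 mid=2 ⇒ [4,6,16,15,14,10,9,17,18]
16>15: swap(2,6), hi=5 ⇒ [4,6,9,15,14,10,16,17,18]
9<15: swap(2,2), lo=3 mid=3 ⇒ [4,6,9,15,14,10,16,17,18]
15=15: mid=4
14<15: swap(3,4), lo=4 mid=5 ⇒ [4,6,9,14,15,10,16,17,18]
10<15: swap(4,5), lo=5 mid=6 ⇒ [4,6,9,14,10,15,16,17,18]
done. lo=5 hi=5; A=[4,6,9,14,10,15,16,17,18]

[4,6,9,14,10,15,16,17,18]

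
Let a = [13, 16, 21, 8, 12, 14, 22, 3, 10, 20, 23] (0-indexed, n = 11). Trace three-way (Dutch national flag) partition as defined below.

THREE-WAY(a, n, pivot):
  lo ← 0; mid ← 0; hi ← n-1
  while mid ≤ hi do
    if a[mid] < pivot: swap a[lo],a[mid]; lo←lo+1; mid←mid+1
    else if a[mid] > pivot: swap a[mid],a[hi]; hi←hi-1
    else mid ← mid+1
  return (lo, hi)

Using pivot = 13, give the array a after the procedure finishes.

[10, 3, 8, 12, 13, 22, 14, 21, 20, 23, 16]

lo=0 mid=0 hi=10
13=13: mid=1
16>13: swap(1,10), hi=9 ⇒ [13, 23, 21, 8, 12, 14, 22, 3, 10, 20, 16]
23>13: swap(1,9), hi=8 ⇒ [13, 20, 21, 8, 12, 14, 22, 3, 10, 23, 16]
20>13: swap(1,8), hi=7 ⇒ [13, 10, 21, 8, 12, 14, 22, 3, 20, 23, 16]
10<13: swap(0,1), lo=1 mid=2 ⇒ [10, 13, 21, 8, 12, 14, 22, 3, 20, 23, 16]
21>13: swap(2,7), hi=6 ⇒ [10, 13, 3, 8, 12, 14, 22, 21, 20, 23, 16]
3<13: swap(1,2), lo=2 mid=3 ⇒ [10, 3, 13, 8, 12, 14, 22, 21, 20, 23, 16]
8<13: swap(2,3), lo=3 mid=4 ⇒ [10, 3, 8, 13, 12, 14, 22, 21, 20, 23, 16]
12<13: swap(3,4), lo=4 mid=5 ⇒ [10, 3, 8, 12, 13, 14, 22, 21, 20, 23, 16]
14>13: swap(5,6), hi=5 ⇒ [10, 3, 8, 12, 13, 22, 14, 21, 20, 23, 16]
22>13: swap(5,5), hi=4 ⇒ [10, 3, 8, 12, 13, 22, 14, 21, 20, 23, 16]
done. lo=4 hi=4; a=[10, 3, 8, 12, 13, 22, 14, 21, 20, 23, 16]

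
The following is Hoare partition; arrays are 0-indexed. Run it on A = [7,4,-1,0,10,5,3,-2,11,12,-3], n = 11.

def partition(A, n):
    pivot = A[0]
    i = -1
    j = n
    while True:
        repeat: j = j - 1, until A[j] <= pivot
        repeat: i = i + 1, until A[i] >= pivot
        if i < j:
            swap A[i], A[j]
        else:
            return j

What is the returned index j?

pivot=7
j stops at 10 (-3), i stops at 0 (7); swap ⇒ [-3,4,-1,0,10,5,3,-2,11,12,7]
j stops at 7 (-2), i stops at 4 (10); swap ⇒ [-3,4,-1,0,-2,5,3,10,11,12,7]
j stops at 6, i stops at 7; i≥j ⇒ return 6. A=[-3,4,-1,0,-2,5,3,10,11,12,7]

6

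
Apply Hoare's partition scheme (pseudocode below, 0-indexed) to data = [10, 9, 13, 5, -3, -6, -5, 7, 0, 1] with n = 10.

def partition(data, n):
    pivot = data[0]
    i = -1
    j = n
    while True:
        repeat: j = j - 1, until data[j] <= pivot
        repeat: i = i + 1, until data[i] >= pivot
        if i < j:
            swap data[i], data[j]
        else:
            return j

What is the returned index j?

7

pivot = data[0] = 10; i = -1, j = 10
j→9 (data[9]=1≤10), i→0 (data[0]=10≥10); i<j, swap → [1, 9, 13, 5, -3, -6, -5, 7, 0, 10]
j→8 (data[8]=0≤10), i→2 (data[2]=13≥10); i<j, swap → [1, 9, 0, 5, -3, -6, -5, 7, 13, 10]
j→7, i→8; i≥j, return j=7. data = [1, 9, 0, 5, -3, -6, -5, 7, 13, 10]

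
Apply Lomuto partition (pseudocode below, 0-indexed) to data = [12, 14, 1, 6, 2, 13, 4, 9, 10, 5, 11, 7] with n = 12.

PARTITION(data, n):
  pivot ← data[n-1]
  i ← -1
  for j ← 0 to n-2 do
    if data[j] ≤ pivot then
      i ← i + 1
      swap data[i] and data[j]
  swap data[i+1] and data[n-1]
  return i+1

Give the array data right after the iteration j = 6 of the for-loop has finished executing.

pivot = data[11] = 7; i = -1
j=0: data[0]=12 > 7 → no swap
j=1: data[1]=14 > 7 → no swap
j=2: data[2]=1 ≤ 7 → i=0, swap data[0],data[2] → [1, 14, 12, 6, 2, 13, 4, 9, 10, 5, 11, 7]
j=3: data[3]=6 ≤ 7 → i=1, swap data[1],data[3] → [1, 6, 12, 14, 2, 13, 4, 9, 10, 5, 11, 7]
j=4: data[4]=2 ≤ 7 → i=2, swap data[2],data[4] → [1, 6, 2, 14, 12, 13, 4, 9, 10, 5, 11, 7]
j=5: data[5]=13 > 7 → no swap
j=6: data[6]=4 ≤ 7 → i=3, swap data[3],data[6] → [1, 6, 2, 4, 12, 13, 14, 9, 10, 5, 11, 7]
(after j=6) data = [1, 6, 2, 4, 12, 13, 14, 9, 10, 5, 11, 7]

[1, 6, 2, 4, 12, 13, 14, 9, 10, 5, 11, 7]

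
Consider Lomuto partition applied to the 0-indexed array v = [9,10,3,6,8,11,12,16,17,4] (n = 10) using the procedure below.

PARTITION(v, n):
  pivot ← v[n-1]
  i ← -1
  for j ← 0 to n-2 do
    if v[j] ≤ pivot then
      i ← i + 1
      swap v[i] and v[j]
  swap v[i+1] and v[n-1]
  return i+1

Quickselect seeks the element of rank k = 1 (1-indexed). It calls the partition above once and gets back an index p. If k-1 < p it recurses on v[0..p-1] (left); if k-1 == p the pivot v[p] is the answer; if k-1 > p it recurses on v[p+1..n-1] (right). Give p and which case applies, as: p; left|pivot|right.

pivot = v[9] = 4; i = -1
j=0: v[0]=9 > 4 → no swap
j=1: v[1]=10 > 4 → no swap
j=2: v[2]=3 ≤ 4 → i=0, swap v[0],v[2] → [3,10,9,6,8,11,12,16,17,4]
j=3: v[3]=6 > 4 → no swap
j=4: v[4]=8 > 4 → no swap
j=5: v[5]=11 > 4 → no swap
j=6: v[6]=12 > 4 → no swap
j=7: v[7]=16 > 4 → no swap
j=8: v[8]=17 > 4 → no swap
final swap v[1],v[9] → [3,4,9,6,8,11,12,16,17,10]; return 1
p = 1; k-1 = 0 < 1 ⇒ left

1; left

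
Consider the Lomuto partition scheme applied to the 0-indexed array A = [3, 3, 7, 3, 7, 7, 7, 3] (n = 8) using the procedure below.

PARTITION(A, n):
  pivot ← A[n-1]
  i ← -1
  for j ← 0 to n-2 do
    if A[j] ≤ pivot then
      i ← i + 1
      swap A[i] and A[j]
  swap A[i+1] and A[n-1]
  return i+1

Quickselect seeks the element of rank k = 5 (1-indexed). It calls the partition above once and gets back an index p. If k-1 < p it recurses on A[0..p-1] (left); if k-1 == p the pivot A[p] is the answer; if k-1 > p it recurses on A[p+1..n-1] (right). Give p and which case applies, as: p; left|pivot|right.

3; right

pivot = A[7] = 3; i = -1
j=0: A[0]=3 ≤ 3 → i=0, swap A[0],A[0] (no change) → [3, 3, 7, 3, 7, 7, 7, 3]
j=1: A[1]=3 ≤ 3 → i=1, swap A[1],A[1] (no change) → [3, 3, 7, 3, 7, 7, 7, 3]
j=2: A[2]=7 > 3 → no swap
j=3: A[3]=3 ≤ 3 → i=2, swap A[2],A[3] → [3, 3, 3, 7, 7, 7, 7, 3]
j=4: A[4]=7 > 3 → no swap
j=5: A[5]=7 > 3 → no swap
j=6: A[6]=7 > 3 → no swap
final swap A[3],A[7] → [3, 3, 3, 3, 7, 7, 7, 7]; return 3
p = 3; k-1 = 4 > 3 ⇒ right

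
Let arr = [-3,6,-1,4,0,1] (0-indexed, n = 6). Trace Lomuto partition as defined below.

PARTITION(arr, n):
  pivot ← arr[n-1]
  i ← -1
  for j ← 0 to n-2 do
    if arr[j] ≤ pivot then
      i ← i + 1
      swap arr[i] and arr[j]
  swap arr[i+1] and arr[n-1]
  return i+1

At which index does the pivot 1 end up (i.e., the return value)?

pivot=1, i=-1
j=0: -3≤1, i=0, swap(0,0) ⇒ [-3,6,-1,4,0,1]
j=1: 6>1, skip
j=2: -1≤1, i=1, swap(1,2) ⇒ [-3,-1,6,4,0,1]
j=3: 4>1, skip
j=4: 0≤1, i=2, swap(2,4) ⇒ [-3,-1,0,4,6,1]
swap(3,5) ⇒ [-3,-1,0,1,6,4]; return 3

3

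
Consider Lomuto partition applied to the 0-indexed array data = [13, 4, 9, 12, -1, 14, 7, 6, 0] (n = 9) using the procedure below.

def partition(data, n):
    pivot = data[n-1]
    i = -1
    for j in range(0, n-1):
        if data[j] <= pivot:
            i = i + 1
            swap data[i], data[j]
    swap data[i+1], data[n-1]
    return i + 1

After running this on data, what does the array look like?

[-1, 0, 9, 12, 13, 14, 7, 6, 4]

pivot=0, i=-1
j=0: 13>0, skip
j=1: 4>0, skip
j=2: 9>0, skip
j=3: 12>0, skip
j=4: -1≤0, i=0, swap(0,4) ⇒ [-1, 4, 9, 12, 13, 14, 7, 6, 0]
j=5: 14>0, skip
j=6: 7>0, skip
j=7: 6>0, skip
swap(1,8) ⇒ [-1, 0, 9, 12, 13, 14, 7, 6, 4]; return 1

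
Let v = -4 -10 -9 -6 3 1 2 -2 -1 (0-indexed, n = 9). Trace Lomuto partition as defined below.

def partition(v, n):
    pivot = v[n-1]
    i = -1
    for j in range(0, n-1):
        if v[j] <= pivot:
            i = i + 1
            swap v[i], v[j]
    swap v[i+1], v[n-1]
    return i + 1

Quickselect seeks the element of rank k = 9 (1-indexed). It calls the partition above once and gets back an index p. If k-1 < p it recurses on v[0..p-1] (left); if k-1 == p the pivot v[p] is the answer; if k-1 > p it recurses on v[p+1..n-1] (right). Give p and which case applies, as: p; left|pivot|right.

pivot = v[8] = -1; i = -1
j=0: v[0]=-4 ≤ -1 → i=0, swap v[0],v[0] (no change) → -4 -10 -9 -6 3 1 2 -2 -1
j=1: v[1]=-10 ≤ -1 → i=1, swap v[1],v[1] (no change) → -4 -10 -9 -6 3 1 2 -2 -1
j=2: v[2]=-9 ≤ -1 → i=2, swap v[2],v[2] (no change) → -4 -10 -9 -6 3 1 2 -2 -1
j=3: v[3]=-6 ≤ -1 → i=3, swap v[3],v[3] (no change) → -4 -10 -9 -6 3 1 2 -2 -1
j=4: v[4]=3 > -1 → no swap
j=5: v[5]=1 > -1 → no swap
j=6: v[6]=2 > -1 → no swap
j=7: v[7]=-2 ≤ -1 → i=4, swap v[4],v[7] → -4 -10 -9 -6 -2 1 2 3 -1
final swap v[5],v[8] → -4 -10 -9 -6 -2 -1 2 3 1; return 5
p = 5; k-1 = 8 > 5 ⇒ right

5; right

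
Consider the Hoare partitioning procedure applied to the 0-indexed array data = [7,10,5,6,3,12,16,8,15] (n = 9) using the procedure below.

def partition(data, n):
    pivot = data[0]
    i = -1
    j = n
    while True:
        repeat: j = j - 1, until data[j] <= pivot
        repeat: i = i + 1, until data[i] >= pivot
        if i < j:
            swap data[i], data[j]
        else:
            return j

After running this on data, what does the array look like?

pivot=7
j stops at 4 (3), i stops at 0 (7); swap ⇒ [3,10,5,6,7,12,16,8,15]
j stops at 3 (6), i stops at 1 (10); swap ⇒ [3,6,5,10,7,12,16,8,15]
j stops at 2, i stops at 3; i≥j ⇒ return 2. data=[3,6,5,10,7,12,16,8,15]

[3,6,5,10,7,12,16,8,15]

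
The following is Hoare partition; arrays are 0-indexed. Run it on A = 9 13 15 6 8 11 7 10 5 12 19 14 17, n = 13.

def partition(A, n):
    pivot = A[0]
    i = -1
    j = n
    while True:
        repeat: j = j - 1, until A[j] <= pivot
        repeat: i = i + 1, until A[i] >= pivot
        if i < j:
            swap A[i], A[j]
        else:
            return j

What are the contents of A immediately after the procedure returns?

pivot=9
j stops at 8 (5), i stops at 0 (9); swap ⇒ 5 13 15 6 8 11 7 10 9 12 19 14 17
j stops at 6 (7), i stops at 1 (13); swap ⇒ 5 7 15 6 8 11 13 10 9 12 19 14 17
j stops at 4 (8), i stops at 2 (15); swap ⇒ 5 7 8 6 15 11 13 10 9 12 19 14 17
j stops at 3, i stops at 4; i≥j ⇒ return 3. A=5 7 8 6 15 11 13 10 9 12 19 14 17

5 7 8 6 15 11 13 10 9 12 19 14 17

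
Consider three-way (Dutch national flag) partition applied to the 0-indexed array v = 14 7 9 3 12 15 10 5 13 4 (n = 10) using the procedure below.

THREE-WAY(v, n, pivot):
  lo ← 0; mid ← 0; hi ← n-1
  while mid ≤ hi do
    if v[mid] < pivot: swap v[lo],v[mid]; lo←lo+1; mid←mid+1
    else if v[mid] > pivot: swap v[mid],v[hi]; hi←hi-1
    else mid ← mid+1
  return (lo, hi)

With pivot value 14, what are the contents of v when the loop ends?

7 9 3 12 4 10 5 13 14 15

lo=0 mid=0 hi=9
14=14: mid=1
7<14: swap(0,1), lo=1 mid=2 ⇒ 7 14 9 3 12 15 10 5 13 4
9<14: swap(1,2), lo=2 mid=3 ⇒ 7 9 14 3 12 15 10 5 13 4
3<14: swap(2,3), lo=3 mid=4 ⇒ 7 9 3 14 12 15 10 5 13 4
12<14: swap(3,4), lo=4 mid=5 ⇒ 7 9 3 12 14 15 10 5 13 4
15>14: swap(5,9), hi=8 ⇒ 7 9 3 12 14 4 10 5 13 15
4<14: swap(4,5), lo=5 mid=6 ⇒ 7 9 3 12 4 14 10 5 13 15
10<14: swap(5,6), lo=6 mid=7 ⇒ 7 9 3 12 4 10 14 5 13 15
5<14: swap(6,7), lo=7 mid=8 ⇒ 7 9 3 12 4 10 5 14 13 15
13<14: swap(7,8), lo=8 mid=9 ⇒ 7 9 3 12 4 10 5 13 14 15
done. lo=8 hi=8; v=7 9 3 12 4 10 5 13 14 15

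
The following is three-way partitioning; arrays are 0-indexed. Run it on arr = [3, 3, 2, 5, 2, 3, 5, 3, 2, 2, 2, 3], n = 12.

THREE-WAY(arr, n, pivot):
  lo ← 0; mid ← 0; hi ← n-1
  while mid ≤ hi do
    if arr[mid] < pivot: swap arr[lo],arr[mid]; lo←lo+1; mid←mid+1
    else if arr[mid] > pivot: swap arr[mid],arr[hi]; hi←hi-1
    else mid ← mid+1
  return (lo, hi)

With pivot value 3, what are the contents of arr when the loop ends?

pivot = 3; lo=0, mid=0, hi=11
arr[mid]=3=3: mid=1
arr[mid]=3=3: mid=2
arr[mid]=2<3: swap arr[0],arr[2]; lo=1,mid=3 → [2, 3, 3, 5, 2, 3, 5, 3, 2, 2, 2, 3]
arr[mid]=5>3: swap arr[3],arr[11]; hi=10 → [2, 3, 3, 3, 2, 3, 5, 3, 2, 2, 2, 5]
arr[mid]=3=3: mid=4
arr[mid]=2<3: swap arr[1],arr[4]; lo=2,mid=5 → [2, 2, 3, 3, 3, 3, 5, 3, 2, 2, 2, 5]
arr[mid]=3=3: mid=6
arr[mid]=5>3: swap arr[6],arr[10]; hi=9 → [2, 2, 3, 3, 3, 3, 2, 3, 2, 2, 5, 5]
arr[mid]=2<3: swap arr[2],arr[6]; lo=3,mid=7 → [2, 2, 2, 3, 3, 3, 3, 3, 2, 2, 5, 5]
arr[mid]=3=3: mid=8
arr[mid]=2<3: swap arr[3],arr[8]; lo=4,mid=9 → [2, 2, 2, 2, 3, 3, 3, 3, 3, 2, 5, 5]
arr[mid]=2<3: swap arr[4],arr[9]; lo=5,mid=10 → [2, 2, 2, 2, 2, 3, 3, 3, 3, 3, 5, 5]
end: lo=5, hi=9; arr = [2, 2, 2, 2, 2, 3, 3, 3, 3, 3, 5, 5]

[2, 2, 2, 2, 2, 3, 3, 3, 3, 3, 5, 5]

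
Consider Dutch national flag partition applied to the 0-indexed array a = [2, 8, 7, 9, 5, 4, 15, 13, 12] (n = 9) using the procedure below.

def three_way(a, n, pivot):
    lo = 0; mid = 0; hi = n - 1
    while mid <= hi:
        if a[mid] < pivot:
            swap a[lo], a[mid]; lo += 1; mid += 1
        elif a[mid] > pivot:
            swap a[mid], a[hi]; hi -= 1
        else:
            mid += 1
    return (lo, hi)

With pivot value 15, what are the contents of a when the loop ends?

pivot = 15; lo=0, mid=0, hi=8
a[mid]=2<15: swap a[0],a[0]; lo=1,mid=1 → [2, 8, 7, 9, 5, 4, 15, 13, 12]
a[mid]=8<15: swap a[1],a[1]; lo=2,mid=2 → [2, 8, 7, 9, 5, 4, 15, 13, 12]
a[mid]=7<15: swap a[2],a[2]; lo=3,mid=3 → [2, 8, 7, 9, 5, 4, 15, 13, 12]
a[mid]=9<15: swap a[3],a[3]; lo=4,mid=4 → [2, 8, 7, 9, 5, 4, 15, 13, 12]
a[mid]=5<15: swap a[4],a[4]; lo=5,mid=5 → [2, 8, 7, 9, 5, 4, 15, 13, 12]
a[mid]=4<15: swap a[5],a[5]; lo=6,mid=6 → [2, 8, 7, 9, 5, 4, 15, 13, 12]
a[mid]=15=15: mid=7
a[mid]=13<15: swap a[6],a[7]; lo=7,mid=8 → [2, 8, 7, 9, 5, 4, 13, 15, 12]
a[mid]=12<15: swap a[7],a[8]; lo=8,mid=9 → [2, 8, 7, 9, 5, 4, 13, 12, 15]
end: lo=8, hi=8; a = [2, 8, 7, 9, 5, 4, 13, 12, 15]

[2, 8, 7, 9, 5, 4, 13, 12, 15]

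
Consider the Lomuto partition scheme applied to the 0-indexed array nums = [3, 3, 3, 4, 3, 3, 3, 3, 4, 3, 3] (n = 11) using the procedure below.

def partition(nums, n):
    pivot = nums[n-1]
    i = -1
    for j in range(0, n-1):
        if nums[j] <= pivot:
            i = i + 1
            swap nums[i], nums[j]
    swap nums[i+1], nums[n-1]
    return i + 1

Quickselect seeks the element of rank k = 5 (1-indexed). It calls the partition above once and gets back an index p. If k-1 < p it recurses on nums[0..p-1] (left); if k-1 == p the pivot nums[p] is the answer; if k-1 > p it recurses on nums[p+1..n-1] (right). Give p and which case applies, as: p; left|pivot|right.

8; left

pivot=3, i=-1
j=0: 3≤3, i=0, swap(0,0) ⇒ [3, 3, 3, 4, 3, 3, 3, 3, 4, 3, 3]
j=1: 3≤3, i=1, swap(1,1) ⇒ [3, 3, 3, 4, 3, 3, 3, 3, 4, 3, 3]
j=2: 3≤3, i=2, swap(2,2) ⇒ [3, 3, 3, 4, 3, 3, 3, 3, 4, 3, 3]
j=3: 4>3, skip
j=4: 3≤3, i=3, swap(3,4) ⇒ [3, 3, 3, 3, 4, 3, 3, 3, 4, 3, 3]
j=5: 3≤3, i=4, swap(4,5) ⇒ [3, 3, 3, 3, 3, 4, 3, 3, 4, 3, 3]
j=6: 3≤3, i=5, swap(5,6) ⇒ [3, 3, 3, 3, 3, 3, 4, 3, 4, 3, 3]
j=7: 3≤3, i=6, swap(6,7) ⇒ [3, 3, 3, 3, 3, 3, 3, 4, 4, 3, 3]
j=8: 4>3, skip
j=9: 3≤3, i=7, swap(7,9) ⇒ [3, 3, 3, 3, 3, 3, 3, 3, 4, 4, 3]
swap(8,10) ⇒ [3, 3, 3, 3, 3, 3, 3, 3, 3, 4, 4]; return 8
p = 8; k-1 = 4 < 8 ⇒ left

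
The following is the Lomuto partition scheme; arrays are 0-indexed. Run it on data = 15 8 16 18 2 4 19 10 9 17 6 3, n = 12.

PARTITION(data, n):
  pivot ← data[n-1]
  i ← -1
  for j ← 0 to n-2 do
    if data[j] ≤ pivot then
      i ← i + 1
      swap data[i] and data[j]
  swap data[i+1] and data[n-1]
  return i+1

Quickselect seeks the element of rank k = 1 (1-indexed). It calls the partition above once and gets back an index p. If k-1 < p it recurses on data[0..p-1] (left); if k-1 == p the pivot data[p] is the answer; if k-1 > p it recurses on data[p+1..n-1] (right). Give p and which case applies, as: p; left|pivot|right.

pivot = data[11] = 3; i = -1
j=0: data[0]=15 > 3 → no swap
j=1: data[1]=8 > 3 → no swap
j=2: data[2]=16 > 3 → no swap
j=3: data[3]=18 > 3 → no swap
j=4: data[4]=2 ≤ 3 → i=0, swap data[0],data[4] → 2 8 16 18 15 4 19 10 9 17 6 3
j=5: data[5]=4 > 3 → no swap
j=6: data[6]=19 > 3 → no swap
j=7: data[7]=10 > 3 → no swap
j=8: data[8]=9 > 3 → no swap
j=9: data[9]=17 > 3 → no swap
j=10: data[10]=6 > 3 → no swap
final swap data[1],data[11] → 2 3 16 18 15 4 19 10 9 17 6 8; return 1
p = 1; k-1 = 0 < 1 ⇒ left

1; left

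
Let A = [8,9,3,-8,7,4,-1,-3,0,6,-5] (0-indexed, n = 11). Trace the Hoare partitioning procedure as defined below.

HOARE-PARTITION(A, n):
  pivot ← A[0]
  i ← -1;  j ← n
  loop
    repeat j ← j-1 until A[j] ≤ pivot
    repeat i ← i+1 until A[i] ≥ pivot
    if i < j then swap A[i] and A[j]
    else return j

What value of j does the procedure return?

pivot=8
j stops at 10 (-5), i stops at 0 (8); swap ⇒ [-5,9,3,-8,7,4,-1,-3,0,6,8]
j stops at 9 (6), i stops at 1 (9); swap ⇒ [-5,6,3,-8,7,4,-1,-3,0,9,8]
j stops at 8, i stops at 9; i≥j ⇒ return 8. A=[-5,6,3,-8,7,4,-1,-3,0,9,8]

8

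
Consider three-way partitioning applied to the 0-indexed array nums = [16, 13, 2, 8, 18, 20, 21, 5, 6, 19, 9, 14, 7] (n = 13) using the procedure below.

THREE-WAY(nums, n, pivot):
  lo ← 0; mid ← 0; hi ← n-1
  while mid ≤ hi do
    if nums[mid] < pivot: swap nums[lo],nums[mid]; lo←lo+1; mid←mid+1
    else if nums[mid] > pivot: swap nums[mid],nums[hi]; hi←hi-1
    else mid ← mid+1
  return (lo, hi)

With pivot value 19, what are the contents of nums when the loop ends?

pivot = 19; lo=0, mid=0, hi=12
nums[mid]=16<19: swap nums[0],nums[0]; lo=1,mid=1 → [16, 13, 2, 8, 18, 20, 21, 5, 6, 19, 9, 14, 7]
nums[mid]=13<19: swap nums[1],nums[1]; lo=2,mid=2 → [16, 13, 2, 8, 18, 20, 21, 5, 6, 19, 9, 14, 7]
nums[mid]=2<19: swap nums[2],nums[2]; lo=3,mid=3 → [16, 13, 2, 8, 18, 20, 21, 5, 6, 19, 9, 14, 7]
nums[mid]=8<19: swap nums[3],nums[3]; lo=4,mid=4 → [16, 13, 2, 8, 18, 20, 21, 5, 6, 19, 9, 14, 7]
nums[mid]=18<19: swap nums[4],nums[4]; lo=5,mid=5 → [16, 13, 2, 8, 18, 20, 21, 5, 6, 19, 9, 14, 7]
nums[mid]=20>19: swap nums[5],nums[12]; hi=11 → [16, 13, 2, 8, 18, 7, 21, 5, 6, 19, 9, 14, 20]
nums[mid]=7<19: swap nums[5],nums[5]; lo=6,mid=6 → [16, 13, 2, 8, 18, 7, 21, 5, 6, 19, 9, 14, 20]
nums[mid]=21>19: swap nums[6],nums[11]; hi=10 → [16, 13, 2, 8, 18, 7, 14, 5, 6, 19, 9, 21, 20]
nums[mid]=14<19: swap nums[6],nums[6]; lo=7,mid=7 → [16, 13, 2, 8, 18, 7, 14, 5, 6, 19, 9, 21, 20]
nums[mid]=5<19: swap nums[7],nums[7]; lo=8,mid=8 → [16, 13, 2, 8, 18, 7, 14, 5, 6, 19, 9, 21, 20]
nums[mid]=6<19: swap nums[8],nums[8]; lo=9,mid=9 → [16, 13, 2, 8, 18, 7, 14, 5, 6, 19, 9, 21, 20]
nums[mid]=19=19: mid=10
nums[mid]=9<19: swap nums[9],nums[10]; lo=10,mid=11 → [16, 13, 2, 8, 18, 7, 14, 5, 6, 9, 19, 21, 20]
end: lo=10, hi=10; nums = [16, 13, 2, 8, 18, 7, 14, 5, 6, 9, 19, 21, 20]

[16, 13, 2, 8, 18, 7, 14, 5, 6, 9, 19, 21, 20]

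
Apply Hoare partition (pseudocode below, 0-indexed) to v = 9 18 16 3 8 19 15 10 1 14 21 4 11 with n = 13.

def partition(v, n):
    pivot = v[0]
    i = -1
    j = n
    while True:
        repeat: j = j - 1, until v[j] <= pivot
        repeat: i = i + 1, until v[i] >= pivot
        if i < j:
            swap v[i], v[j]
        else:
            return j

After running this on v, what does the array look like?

pivot = v[0] = 9; i = -1, j = 13
j→11 (v[11]=4≤9), i→0 (v[0]=9≥9); i<j, swap → 4 18 16 3 8 19 15 10 1 14 21 9 11
j→8 (v[8]=1≤9), i→1 (v[1]=18≥9); i<j, swap → 4 1 16 3 8 19 15 10 18 14 21 9 11
j→4 (v[4]=8≤9), i→2 (v[2]=16≥9); i<j, swap → 4 1 8 3 16 19 15 10 18 14 21 9 11
j→3, i→4; i≥j, return j=3. v = 4 1 8 3 16 19 15 10 18 14 21 9 11

4 1 8 3 16 19 15 10 18 14 21 9 11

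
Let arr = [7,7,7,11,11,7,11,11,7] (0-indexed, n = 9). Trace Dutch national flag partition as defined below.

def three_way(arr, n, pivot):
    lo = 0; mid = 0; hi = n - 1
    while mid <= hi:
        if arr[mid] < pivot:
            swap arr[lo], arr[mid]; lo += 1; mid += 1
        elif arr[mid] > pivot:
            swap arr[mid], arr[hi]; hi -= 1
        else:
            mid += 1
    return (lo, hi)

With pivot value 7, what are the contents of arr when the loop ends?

pivot = 7; lo=0, mid=0, hi=8
arr[mid]=7=7: mid=1
arr[mid]=7=7: mid=2
arr[mid]=7=7: mid=3
arr[mid]=11>7: swap arr[3],arr[8]; hi=7 → [7,7,7,7,11,7,11,11,11]
arr[mid]=7=7: mid=4
arr[mid]=11>7: swap arr[4],arr[7]; hi=6 → [7,7,7,7,11,7,11,11,11]
arr[mid]=11>7: swap arr[4],arr[6]; hi=5 → [7,7,7,7,11,7,11,11,11]
arr[mid]=11>7: swap arr[4],arr[5]; hi=4 → [7,7,7,7,7,11,11,11,11]
arr[mid]=7=7: mid=5
end: lo=0, hi=4; arr = [7,7,7,7,7,11,11,11,11]

[7,7,7,7,7,11,11,11,11]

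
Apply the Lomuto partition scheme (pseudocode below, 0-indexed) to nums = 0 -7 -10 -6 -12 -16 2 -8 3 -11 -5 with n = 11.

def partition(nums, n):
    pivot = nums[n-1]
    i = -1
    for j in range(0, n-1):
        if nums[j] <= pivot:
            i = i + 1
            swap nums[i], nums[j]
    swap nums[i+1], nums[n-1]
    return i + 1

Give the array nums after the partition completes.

pivot = nums[10] = -5; i = -1
j=0: nums[0]=0 > -5 → no swap
j=1: nums[1]=-7 ≤ -5 → i=0, swap nums[0],nums[1] → -7 0 -10 -6 -12 -16 2 -8 3 -11 -5
j=2: nums[2]=-10 ≤ -5 → i=1, swap nums[1],nums[2] → -7 -10 0 -6 -12 -16 2 -8 3 -11 -5
j=3: nums[3]=-6 ≤ -5 → i=2, swap nums[2],nums[3] → -7 -10 -6 0 -12 -16 2 -8 3 -11 -5
j=4: nums[4]=-12 ≤ -5 → i=3, swap nums[3],nums[4] → -7 -10 -6 -12 0 -16 2 -8 3 -11 -5
j=5: nums[5]=-16 ≤ -5 → i=4, swap nums[4],nums[5] → -7 -10 -6 -12 -16 0 2 -8 3 -11 -5
j=6: nums[6]=2 > -5 → no swap
j=7: nums[7]=-8 ≤ -5 → i=5, swap nums[5],nums[7] → -7 -10 -6 -12 -16 -8 2 0 3 -11 -5
j=8: nums[8]=3 > -5 → no swap
j=9: nums[9]=-11 ≤ -5 → i=6, swap nums[6],nums[9] → -7 -10 -6 -12 -16 -8 -11 0 3 2 -5
final swap nums[7],nums[10] → -7 -10 -6 -12 -16 -8 -11 -5 3 2 0; return 7

-7 -10 -6 -12 -16 -8 -11 -5 3 2 0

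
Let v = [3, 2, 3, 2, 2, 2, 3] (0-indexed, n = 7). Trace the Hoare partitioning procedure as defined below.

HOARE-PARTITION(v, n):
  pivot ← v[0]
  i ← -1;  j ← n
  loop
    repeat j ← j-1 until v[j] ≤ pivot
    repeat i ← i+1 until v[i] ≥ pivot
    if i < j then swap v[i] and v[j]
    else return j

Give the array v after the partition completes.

[3, 2, 2, 2, 2, 3, 3]

pivot = v[0] = 3; i = -1, j = 7
j→6 (v[6]=3≤3), i→0 (v[0]=3≥3); i<j, swap → [3, 2, 3, 2, 2, 2, 3]
j→5 (v[5]=2≤3), i→2 (v[2]=3≥3); i<j, swap → [3, 2, 2, 2, 2, 3, 3]
j→4, i→5; i≥j, return j=4. v = [3, 2, 2, 2, 2, 3, 3]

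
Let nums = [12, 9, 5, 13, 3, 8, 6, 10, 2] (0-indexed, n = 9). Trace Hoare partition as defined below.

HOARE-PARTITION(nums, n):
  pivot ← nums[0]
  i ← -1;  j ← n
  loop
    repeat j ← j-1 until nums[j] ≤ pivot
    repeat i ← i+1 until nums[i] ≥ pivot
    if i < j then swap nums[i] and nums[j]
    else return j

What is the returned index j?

6

pivot=12
j stops at 8 (2), i stops at 0 (12); swap ⇒ [2, 9, 5, 13, 3, 8, 6, 10, 12]
j stops at 7 (10), i stops at 3 (13); swap ⇒ [2, 9, 5, 10, 3, 8, 6, 13, 12]
j stops at 6, i stops at 7; i≥j ⇒ return 6. nums=[2, 9, 5, 10, 3, 8, 6, 13, 12]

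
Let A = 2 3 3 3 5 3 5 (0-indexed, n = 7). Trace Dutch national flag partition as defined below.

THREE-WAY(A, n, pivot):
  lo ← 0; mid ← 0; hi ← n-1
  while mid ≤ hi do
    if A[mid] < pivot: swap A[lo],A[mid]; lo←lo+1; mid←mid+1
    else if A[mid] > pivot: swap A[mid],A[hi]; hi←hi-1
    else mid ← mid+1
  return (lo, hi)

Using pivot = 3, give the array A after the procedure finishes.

2 3 3 3 3 5 5

lo=0 mid=0 hi=6
2<3: swap(0,0), lo=1 mid=1 ⇒ 2 3 3 3 5 3 5
3=3: mid=2
3=3: mid=3
3=3: mid=4
5>3: swap(4,6), hi=5 ⇒ 2 3 3 3 5 3 5
5>3: swap(4,5), hi=4 ⇒ 2 3 3 3 3 5 5
3=3: mid=5
done. lo=1 hi=4; A=2 3 3 3 3 5 5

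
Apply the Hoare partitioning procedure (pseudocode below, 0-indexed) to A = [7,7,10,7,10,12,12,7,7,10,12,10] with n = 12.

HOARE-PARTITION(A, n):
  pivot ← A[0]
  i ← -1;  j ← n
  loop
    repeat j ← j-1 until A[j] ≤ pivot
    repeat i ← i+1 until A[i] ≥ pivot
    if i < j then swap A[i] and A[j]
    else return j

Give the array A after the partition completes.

[7,7,7,10,10,12,12,7,7,10,12,10]

pivot=7
j stops at 8 (7), i stops at 0 (7); swap ⇒ [7,7,10,7,10,12,12,7,7,10,12,10]
j stops at 7 (7), i stops at 1 (7); swap ⇒ [7,7,10,7,10,12,12,7,7,10,12,10]
j stops at 3 (7), i stops at 2 (10); swap ⇒ [7,7,7,10,10,12,12,7,7,10,12,10]
j stops at 2, i stops at 3; i≥j ⇒ return 2. A=[7,7,7,10,10,12,12,7,7,10,12,10]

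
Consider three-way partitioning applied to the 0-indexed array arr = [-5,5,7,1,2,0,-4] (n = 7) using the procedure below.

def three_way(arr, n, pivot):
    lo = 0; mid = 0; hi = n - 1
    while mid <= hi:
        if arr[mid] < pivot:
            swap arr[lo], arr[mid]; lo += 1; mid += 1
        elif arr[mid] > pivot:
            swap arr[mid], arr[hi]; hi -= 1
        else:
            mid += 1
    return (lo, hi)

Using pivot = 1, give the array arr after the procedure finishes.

[-5,-4,0,1,2,7,5]

pivot = 1; lo=0, mid=0, hi=6
arr[mid]=-5<1: swap arr[0],arr[0]; lo=1,mid=1 → [-5,5,7,1,2,0,-4]
arr[mid]=5>1: swap arr[1],arr[6]; hi=5 → [-5,-4,7,1,2,0,5]
arr[mid]=-4<1: swap arr[1],arr[1]; lo=2,mid=2 → [-5,-4,7,1,2,0,5]
arr[mid]=7>1: swap arr[2],arr[5]; hi=4 → [-5,-4,0,1,2,7,5]
arr[mid]=0<1: swap arr[2],arr[2]; lo=3,mid=3 → [-5,-4,0,1,2,7,5]
arr[mid]=1=1: mid=4
arr[mid]=2>1: swap arr[4],arr[4]; hi=3 → [-5,-4,0,1,2,7,5]
end: lo=3, hi=3; arr = [-5,-4,0,1,2,7,5]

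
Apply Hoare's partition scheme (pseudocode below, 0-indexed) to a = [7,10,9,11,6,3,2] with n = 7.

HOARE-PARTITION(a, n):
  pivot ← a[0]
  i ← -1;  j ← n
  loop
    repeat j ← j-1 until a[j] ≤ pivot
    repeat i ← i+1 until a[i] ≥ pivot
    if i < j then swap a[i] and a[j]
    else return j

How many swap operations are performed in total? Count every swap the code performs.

3

pivot=7
j stops at 6 (2), i stops at 0 (7); swap ⇒ [2,10,9,11,6,3,7]
j stops at 5 (3), i stops at 1 (10); swap ⇒ [2,3,9,11,6,10,7]
j stops at 4 (6), i stops at 2 (9); swap ⇒ [2,3,6,11,9,10,7]
j stops at 2, i stops at 3; i≥j ⇒ return 2. a=[2,3,6,11,9,10,7]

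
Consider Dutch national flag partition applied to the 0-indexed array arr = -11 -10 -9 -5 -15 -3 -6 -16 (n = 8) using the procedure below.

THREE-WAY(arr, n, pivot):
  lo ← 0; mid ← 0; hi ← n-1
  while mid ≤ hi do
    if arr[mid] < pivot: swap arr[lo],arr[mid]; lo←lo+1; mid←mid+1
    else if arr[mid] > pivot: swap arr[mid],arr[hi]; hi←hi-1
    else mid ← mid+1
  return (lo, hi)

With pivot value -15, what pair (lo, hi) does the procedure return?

pivot = -15; lo=0, mid=0, hi=7
arr[mid]=-11>-15: swap arr[0],arr[7]; hi=6 → -16 -10 -9 -5 -15 -3 -6 -11
arr[mid]=-16<-15: swap arr[0],arr[0]; lo=1,mid=1 → -16 -10 -9 -5 -15 -3 -6 -11
arr[mid]=-10>-15: swap arr[1],arr[6]; hi=5 → -16 -6 -9 -5 -15 -3 -10 -11
arr[mid]=-6>-15: swap arr[1],arr[5]; hi=4 → -16 -3 -9 -5 -15 -6 -10 -11
arr[mid]=-3>-15: swap arr[1],arr[4]; hi=3 → -16 -15 -9 -5 -3 -6 -10 -11
arr[mid]=-15=-15: mid=2
arr[mid]=-9>-15: swap arr[2],arr[3]; hi=2 → -16 -15 -5 -9 -3 -6 -10 -11
arr[mid]=-5>-15: swap arr[2],arr[2]; hi=1 → -16 -15 -5 -9 -3 -6 -10 -11
end: lo=1, hi=1; arr = -16 -15 -5 -9 -3 -6 -10 -11

(1, 1)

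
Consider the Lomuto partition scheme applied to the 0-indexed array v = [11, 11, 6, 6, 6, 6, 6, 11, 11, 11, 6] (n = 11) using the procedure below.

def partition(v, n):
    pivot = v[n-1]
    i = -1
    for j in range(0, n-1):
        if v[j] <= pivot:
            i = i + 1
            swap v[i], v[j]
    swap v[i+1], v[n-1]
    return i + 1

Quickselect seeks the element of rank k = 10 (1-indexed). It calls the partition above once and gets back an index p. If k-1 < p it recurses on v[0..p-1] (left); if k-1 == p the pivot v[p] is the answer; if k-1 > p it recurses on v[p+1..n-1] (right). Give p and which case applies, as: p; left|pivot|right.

pivot = v[10] = 6; i = -1
j=0: v[0]=11 > 6 → no swap
j=1: v[1]=11 > 6 → no swap
j=2: v[2]=6 ≤ 6 → i=0, swap v[0],v[2] → [6, 11, 11, 6, 6, 6, 6, 11, 11, 11, 6]
j=3: v[3]=6 ≤ 6 → i=1, swap v[1],v[3] → [6, 6, 11, 11, 6, 6, 6, 11, 11, 11, 6]
j=4: v[4]=6 ≤ 6 → i=2, swap v[2],v[4] → [6, 6, 6, 11, 11, 6, 6, 11, 11, 11, 6]
j=5: v[5]=6 ≤ 6 → i=3, swap v[3],v[5] → [6, 6, 6, 6, 11, 11, 6, 11, 11, 11, 6]
j=6: v[6]=6 ≤ 6 → i=4, swap v[4],v[6] → [6, 6, 6, 6, 6, 11, 11, 11, 11, 11, 6]
j=7: v[7]=11 > 6 → no swap
j=8: v[8]=11 > 6 → no swap
j=9: v[9]=11 > 6 → no swap
final swap v[5],v[10] → [6, 6, 6, 6, 6, 6, 11, 11, 11, 11, 11]; return 5
p = 5; k-1 = 9 > 5 ⇒ right

5; right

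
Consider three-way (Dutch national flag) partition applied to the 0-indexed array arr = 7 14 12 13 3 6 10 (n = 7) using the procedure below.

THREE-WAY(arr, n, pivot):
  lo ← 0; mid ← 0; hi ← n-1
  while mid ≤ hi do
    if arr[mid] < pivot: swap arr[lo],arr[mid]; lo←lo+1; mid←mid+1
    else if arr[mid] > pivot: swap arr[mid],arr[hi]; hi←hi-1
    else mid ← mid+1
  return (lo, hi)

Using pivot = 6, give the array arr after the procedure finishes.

3 6 13 12 14 10 7

lo=0 mid=0 hi=6
7>6: swap(0,6), hi=5 ⇒ 10 14 12 13 3 6 7
10>6: swap(0,5), hi=4 ⇒ 6 14 12 13 3 10 7
6=6: mid=1
14>6: swap(1,4), hi=3 ⇒ 6 3 12 13 14 10 7
3<6: swap(0,1), lo=1 mid=2 ⇒ 3 6 12 13 14 10 7
12>6: swap(2,3), hi=2 ⇒ 3 6 13 12 14 10 7
13>6: swap(2,2), hi=1 ⇒ 3 6 13 12 14 10 7
done. lo=1 hi=1; arr=3 6 13 12 14 10 7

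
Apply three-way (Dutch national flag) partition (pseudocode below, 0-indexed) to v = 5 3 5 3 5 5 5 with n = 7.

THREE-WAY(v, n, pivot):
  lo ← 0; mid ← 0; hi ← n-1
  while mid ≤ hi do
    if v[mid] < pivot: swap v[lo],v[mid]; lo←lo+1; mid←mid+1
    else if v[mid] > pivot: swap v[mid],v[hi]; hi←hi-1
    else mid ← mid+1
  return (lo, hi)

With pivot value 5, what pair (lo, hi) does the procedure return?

(2, 6)

lo=0 mid=0 hi=6
5=5: mid=1
3<5: swap(0,1), lo=1 mid=2 ⇒ 3 5 5 3 5 5 5
5=5: mid=3
3<5: swap(1,3), lo=2 mid=4 ⇒ 3 3 5 5 5 5 5
5=5: mid=5
5=5: mid=6
5=5: mid=7
done. lo=2 hi=6; v=3 3 5 5 5 5 5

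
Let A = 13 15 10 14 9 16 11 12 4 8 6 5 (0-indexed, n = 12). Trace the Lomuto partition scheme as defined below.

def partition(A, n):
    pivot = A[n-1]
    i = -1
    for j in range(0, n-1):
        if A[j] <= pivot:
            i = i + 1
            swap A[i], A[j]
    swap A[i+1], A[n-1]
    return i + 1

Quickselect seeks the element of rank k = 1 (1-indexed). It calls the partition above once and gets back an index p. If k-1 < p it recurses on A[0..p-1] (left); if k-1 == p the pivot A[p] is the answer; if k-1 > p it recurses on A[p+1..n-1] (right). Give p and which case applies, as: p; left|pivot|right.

pivot = A[11] = 5; i = -1
j=0: A[0]=13 > 5 → no swap
j=1: A[1]=15 > 5 → no swap
j=2: A[2]=10 > 5 → no swap
j=3: A[3]=14 > 5 → no swap
j=4: A[4]=9 > 5 → no swap
j=5: A[5]=16 > 5 → no swap
j=6: A[6]=11 > 5 → no swap
j=7: A[7]=12 > 5 → no swap
j=8: A[8]=4 ≤ 5 → i=0, swap A[0],A[8] → 4 15 10 14 9 16 11 12 13 8 6 5
j=9: A[9]=8 > 5 → no swap
j=10: A[10]=6 > 5 → no swap
final swap A[1],A[11] → 4 5 10 14 9 16 11 12 13 8 6 15; return 1
p = 1; k-1 = 0 < 1 ⇒ left

1; left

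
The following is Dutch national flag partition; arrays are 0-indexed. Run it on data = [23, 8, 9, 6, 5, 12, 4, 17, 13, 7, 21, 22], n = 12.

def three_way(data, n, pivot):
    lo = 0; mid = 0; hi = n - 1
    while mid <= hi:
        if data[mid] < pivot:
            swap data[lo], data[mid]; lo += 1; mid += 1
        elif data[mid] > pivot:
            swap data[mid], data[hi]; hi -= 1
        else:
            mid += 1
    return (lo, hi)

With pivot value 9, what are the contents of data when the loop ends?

pivot = 9; lo=0, mid=0, hi=11
data[mid]=23>9: swap data[0],data[11]; hi=10 → [22, 8, 9, 6, 5, 12, 4, 17, 13, 7, 21, 23]
data[mid]=22>9: swap data[0],data[10]; hi=9 → [21, 8, 9, 6, 5, 12, 4, 17, 13, 7, 22, 23]
data[mid]=21>9: swap data[0],data[9]; hi=8 → [7, 8, 9, 6, 5, 12, 4, 17, 13, 21, 22, 23]
data[mid]=7<9: swap data[0],data[0]; lo=1,mid=1 → [7, 8, 9, 6, 5, 12, 4, 17, 13, 21, 22, 23]
data[mid]=8<9: swap data[1],data[1]; lo=2,mid=2 → [7, 8, 9, 6, 5, 12, 4, 17, 13, 21, 22, 23]
data[mid]=9=9: mid=3
data[mid]=6<9: swap data[2],data[3]; lo=3,mid=4 → [7, 8, 6, 9, 5, 12, 4, 17, 13, 21, 22, 23]
data[mid]=5<9: swap data[3],data[4]; lo=4,mid=5 → [7, 8, 6, 5, 9, 12, 4, 17, 13, 21, 22, 23]
data[mid]=12>9: swap data[5],data[8]; hi=7 → [7, 8, 6, 5, 9, 13, 4, 17, 12, 21, 22, 23]
data[mid]=13>9: swap data[5],data[7]; hi=6 → [7, 8, 6, 5, 9, 17, 4, 13, 12, 21, 22, 23]
data[mid]=17>9: swap data[5],data[6]; hi=5 → [7, 8, 6, 5, 9, 4, 17, 13, 12, 21, 22, 23]
data[mid]=4<9: swap data[4],data[5]; lo=5,mid=6 → [7, 8, 6, 5, 4, 9, 17, 13, 12, 21, 22, 23]
end: lo=5, hi=5; data = [7, 8, 6, 5, 4, 9, 17, 13, 12, 21, 22, 23]

[7, 8, 6, 5, 4, 9, 17, 13, 12, 21, 22, 23]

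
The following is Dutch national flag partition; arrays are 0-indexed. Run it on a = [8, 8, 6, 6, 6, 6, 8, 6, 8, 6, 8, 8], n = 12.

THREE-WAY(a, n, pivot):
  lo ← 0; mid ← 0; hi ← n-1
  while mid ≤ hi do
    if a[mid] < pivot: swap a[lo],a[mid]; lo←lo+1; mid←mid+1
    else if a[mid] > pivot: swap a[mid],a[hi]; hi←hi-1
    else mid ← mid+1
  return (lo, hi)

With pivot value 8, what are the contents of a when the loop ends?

lo=0 mid=0 hi=11
8=8: mid=1
8=8: mid=2
6<8: swap(0,2), lo=1 mid=3 ⇒ [6, 8, 8, 6, 6, 6, 8, 6, 8, 6, 8, 8]
6<8: swap(1,3), lo=2 mid=4 ⇒ [6, 6, 8, 8, 6, 6, 8, 6, 8, 6, 8, 8]
6<8: swap(2,4), lo=3 mid=5 ⇒ [6, 6, 6, 8, 8, 6, 8, 6, 8, 6, 8, 8]
6<8: swap(3,5), lo=4 mid=6 ⇒ [6, 6, 6, 6, 8, 8, 8, 6, 8, 6, 8, 8]
8=8: mid=7
6<8: swap(4,7), lo=5 mid=8 ⇒ [6, 6, 6, 6, 6, 8, 8, 8, 8, 6, 8, 8]
8=8: mid=9
6<8: swap(5,9), lo=6 mid=10 ⇒ [6, 6, 6, 6, 6, 6, 8, 8, 8, 8, 8, 8]
8=8: mid=11
8=8: mid=12
done. lo=6 hi=11; a=[6, 6, 6, 6, 6, 6, 8, 8, 8, 8, 8, 8]

[6, 6, 6, 6, 6, 6, 8, 8, 8, 8, 8, 8]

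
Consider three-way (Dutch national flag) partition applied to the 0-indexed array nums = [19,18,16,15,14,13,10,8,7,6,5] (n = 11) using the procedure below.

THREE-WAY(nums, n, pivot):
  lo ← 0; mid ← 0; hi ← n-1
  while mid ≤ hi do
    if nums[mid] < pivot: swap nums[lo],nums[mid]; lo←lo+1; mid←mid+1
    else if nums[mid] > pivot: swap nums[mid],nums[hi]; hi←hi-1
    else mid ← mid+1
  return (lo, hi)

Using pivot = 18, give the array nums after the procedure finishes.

pivot = 18; lo=0, mid=0, hi=10
nums[mid]=19>18: swap nums[0],nums[10]; hi=9 → [5,18,16,15,14,13,10,8,7,6,19]
nums[mid]=5<18: swap nums[0],nums[0]; lo=1,mid=1 → [5,18,16,15,14,13,10,8,7,6,19]
nums[mid]=18=18: mid=2
nums[mid]=16<18: swap nums[1],nums[2]; lo=2,mid=3 → [5,16,18,15,14,13,10,8,7,6,19]
nums[mid]=15<18: swap nums[2],nums[3]; lo=3,mid=4 → [5,16,15,18,14,13,10,8,7,6,19]
nums[mid]=14<18: swap nums[3],nums[4]; lo=4,mid=5 → [5,16,15,14,18,13,10,8,7,6,19]
nums[mid]=13<18: swap nums[4],nums[5]; lo=5,mid=6 → [5,16,15,14,13,18,10,8,7,6,19]
nums[mid]=10<18: swap nums[5],nums[6]; lo=6,mid=7 → [5,16,15,14,13,10,18,8,7,6,19]
nums[mid]=8<18: swap nums[6],nums[7]; lo=7,mid=8 → [5,16,15,14,13,10,8,18,7,6,19]
nums[mid]=7<18: swap nums[7],nums[8]; lo=8,mid=9 → [5,16,15,14,13,10,8,7,18,6,19]
nums[mid]=6<18: swap nums[8],nums[9]; lo=9,mid=10 → [5,16,15,14,13,10,8,7,6,18,19]
end: lo=9, hi=9; nums = [5,16,15,14,13,10,8,7,6,18,19]

[5,16,15,14,13,10,8,7,6,18,19]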